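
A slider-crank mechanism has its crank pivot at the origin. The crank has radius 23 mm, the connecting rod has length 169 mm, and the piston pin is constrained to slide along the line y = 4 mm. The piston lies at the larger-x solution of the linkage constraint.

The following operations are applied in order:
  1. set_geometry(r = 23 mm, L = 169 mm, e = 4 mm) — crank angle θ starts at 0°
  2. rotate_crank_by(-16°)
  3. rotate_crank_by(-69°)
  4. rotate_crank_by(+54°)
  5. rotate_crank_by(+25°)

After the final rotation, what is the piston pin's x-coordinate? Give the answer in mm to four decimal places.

191.7526

set_geometry: r = 23 mm, L = 169 mm, e = 4 mm; θ ← 0°
rotate_crank_by(-16°): θ ← 0° -16° = -16°
rotate_crank_by(-69°): θ ← -16° -69° = -85°
rotate_crank_by(+54°): θ ← -85° +54° = -31°
rotate_crank_by(+25°): θ ← -31° +25° = -6°
crank pin P = (r cos θ, r sin θ) = (22.874004, -2.404155)
h = r sin θ − e = -2.404155 − 4 = -6.404155
x = r cos θ + √(L² − h²) = 22.874004 + √(28561.0 − 41.0132) = 22.874004 + 168.878616 = 191.752619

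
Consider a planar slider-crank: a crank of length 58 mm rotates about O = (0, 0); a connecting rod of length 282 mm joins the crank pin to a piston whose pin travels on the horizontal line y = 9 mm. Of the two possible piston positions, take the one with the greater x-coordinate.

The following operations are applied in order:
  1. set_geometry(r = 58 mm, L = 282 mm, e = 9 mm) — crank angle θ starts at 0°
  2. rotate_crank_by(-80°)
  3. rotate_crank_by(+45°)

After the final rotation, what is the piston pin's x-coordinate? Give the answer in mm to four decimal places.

set_geometry: r = 58 mm, L = 282 mm, e = 9 mm; θ ← 0°
rotate_crank_by(-80°): θ ← 0° -80° = -80°
rotate_crank_by(+45°): θ ← -80° +45° = -35°
crank pin P = (r cos θ, r sin θ) = (47.510819, -33.267433)
h = r sin θ − e = -33.267433 − 9 = -42.267433
x = r cos θ + √(L² − h²) = 47.510819 + √(79524.0 − 1786.5359) = 47.510819 + 278.814390 = 326.325209

326.3252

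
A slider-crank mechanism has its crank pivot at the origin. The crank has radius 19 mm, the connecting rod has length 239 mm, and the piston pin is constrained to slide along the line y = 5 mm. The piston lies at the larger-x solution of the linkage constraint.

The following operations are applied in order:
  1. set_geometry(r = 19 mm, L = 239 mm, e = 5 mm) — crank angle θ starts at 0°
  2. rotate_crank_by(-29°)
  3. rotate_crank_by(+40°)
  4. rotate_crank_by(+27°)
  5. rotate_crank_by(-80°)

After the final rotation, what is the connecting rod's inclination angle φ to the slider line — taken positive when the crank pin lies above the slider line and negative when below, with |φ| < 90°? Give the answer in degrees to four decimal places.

set_geometry: r = 19 mm, L = 239 mm, e = 5 mm; θ ← 0°
rotate_crank_by(-29°): θ ← 0° -29° = -29°
rotate_crank_by(+40°): θ ← -29° +40° = 11°
rotate_crank_by(+27°): θ ← 11° +27° = 38°
rotate_crank_by(-80°): θ ← 38° -80° = -42°
crank pin P = (r cos θ, r sin θ) = (14.119752, -12.713482)
h = r sin θ − e = -12.713482 − 5 = -17.713482
sin φ = h / L = -17.713482 / 239 = -0.07411499
φ = arcsin(-0.07411499) = -4.250373°

-4.2504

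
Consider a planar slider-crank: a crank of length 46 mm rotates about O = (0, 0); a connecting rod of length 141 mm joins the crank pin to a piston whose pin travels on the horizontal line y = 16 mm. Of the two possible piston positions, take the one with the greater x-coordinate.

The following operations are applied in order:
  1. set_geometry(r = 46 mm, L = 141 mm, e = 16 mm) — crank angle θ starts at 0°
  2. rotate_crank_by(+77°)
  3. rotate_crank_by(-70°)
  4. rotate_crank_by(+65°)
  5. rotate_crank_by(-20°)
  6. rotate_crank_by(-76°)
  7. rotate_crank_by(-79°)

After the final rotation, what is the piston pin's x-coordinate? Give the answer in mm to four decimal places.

116.8600

set_geometry: r = 46 mm, L = 141 mm, e = 16 mm; θ ← 0°
rotate_crank_by(+77°): θ ← 0° +77° = 77°
rotate_crank_by(-70°): θ ← 77° -70° = 7°
rotate_crank_by(+65°): θ ← 7° +65° = 72°
rotate_crank_by(-20°): θ ← 72° -20° = 52°
rotate_crank_by(-76°): θ ← 52° -76° = -24°
rotate_crank_by(-79°): θ ← -24° -79° = -103°
crank pin P = (r cos θ, r sin θ) = (-10.347748, -44.821023)
h = r sin θ − e = -44.821023 − 16 = -60.821023
x = r cos θ + √(L² − h²) = -10.347748 + √(19881.0 − 3699.1968) = -10.347748 + 127.207717 = 116.859968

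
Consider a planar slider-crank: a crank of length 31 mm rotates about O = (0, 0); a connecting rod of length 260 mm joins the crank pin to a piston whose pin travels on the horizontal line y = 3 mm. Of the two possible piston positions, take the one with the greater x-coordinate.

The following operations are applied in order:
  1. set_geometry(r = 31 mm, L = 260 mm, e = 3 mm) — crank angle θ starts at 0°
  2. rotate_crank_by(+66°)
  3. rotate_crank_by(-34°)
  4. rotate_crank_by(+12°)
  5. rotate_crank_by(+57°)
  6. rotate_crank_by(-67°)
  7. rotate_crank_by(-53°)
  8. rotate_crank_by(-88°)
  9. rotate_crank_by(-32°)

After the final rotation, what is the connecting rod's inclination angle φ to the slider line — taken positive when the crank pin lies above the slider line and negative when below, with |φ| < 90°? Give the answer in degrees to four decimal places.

set_geometry: r = 31 mm, L = 260 mm, e = 3 mm; θ ← 0°
rotate_crank_by(+66°): θ ← 0° +66° = 66°
rotate_crank_by(-34°): θ ← 66° -34° = 32°
rotate_crank_by(+12°): θ ← 32° +12° = 44°
rotate_crank_by(+57°): θ ← 44° +57° = 101°
rotate_crank_by(-67°): θ ← 101° -67° = 34°
rotate_crank_by(-53°): θ ← 34° -53° = -19°
rotate_crank_by(-88°): θ ← -19° -88° = -107°
rotate_crank_by(-32°): θ ← -107° -32° = -139°
crank pin P = (r cos θ, r sin θ) = (-23.395997, -20.337830)
h = r sin θ − e = -20.337830 − 3 = -23.337830
sin φ = h / L = -23.337830 / 260 = -0.08976088
φ = arcsin(-0.08976088) = -5.149851°

-5.1499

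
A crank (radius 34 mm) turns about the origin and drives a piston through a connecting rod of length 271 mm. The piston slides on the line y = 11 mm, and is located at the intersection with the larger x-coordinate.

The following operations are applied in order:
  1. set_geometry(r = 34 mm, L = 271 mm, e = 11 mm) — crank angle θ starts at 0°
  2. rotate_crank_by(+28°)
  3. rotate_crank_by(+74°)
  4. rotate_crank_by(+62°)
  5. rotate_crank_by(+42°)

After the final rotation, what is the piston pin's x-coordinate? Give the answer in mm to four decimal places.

239.2001

set_geometry: r = 34 mm, L = 271 mm, e = 11 mm; θ ← 0°
rotate_crank_by(+28°): θ ← 0° +28° = 28°
rotate_crank_by(+74°): θ ← 28° +74° = 102°
rotate_crank_by(+62°): θ ← 102° +62° = 164°
rotate_crank_by(+42°): θ ← 164° +42° = 206°
crank pin P = (r cos θ, r sin θ) = (-30.558998, -14.904619)
h = r sin θ − e = -14.904619 − 11 = -25.904619
x = r cos θ + √(L² − h²) = -30.558998 + √(73441.0 − 671.0493) = -30.558998 + 269.759060 = 239.200063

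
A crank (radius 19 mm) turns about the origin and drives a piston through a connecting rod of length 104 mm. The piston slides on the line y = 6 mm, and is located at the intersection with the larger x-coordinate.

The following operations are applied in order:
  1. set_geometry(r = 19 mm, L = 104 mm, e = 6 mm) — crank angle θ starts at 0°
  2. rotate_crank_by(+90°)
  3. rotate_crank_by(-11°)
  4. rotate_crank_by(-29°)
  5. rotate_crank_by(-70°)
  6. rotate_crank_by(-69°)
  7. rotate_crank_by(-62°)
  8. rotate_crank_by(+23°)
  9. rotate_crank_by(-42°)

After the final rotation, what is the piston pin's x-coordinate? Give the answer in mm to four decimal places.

set_geometry: r = 19 mm, L = 104 mm, e = 6 mm; θ ← 0°
rotate_crank_by(+90°): θ ← 0° +90° = 90°
rotate_crank_by(-11°): θ ← 90° -11° = 79°
rotate_crank_by(-29°): θ ← 79° -29° = 50°
rotate_crank_by(-70°): θ ← 50° -70° = -20°
rotate_crank_by(-69°): θ ← -20° -69° = -89°
rotate_crank_by(-62°): θ ← -89° -62° = -151°
rotate_crank_by(+23°): θ ← -151° +23° = -128°
rotate_crank_by(-42°): θ ← -128° -42° = -170°
crank pin P = (r cos θ, r sin θ) = (-18.711347, -3.299315)
h = r sin θ − e = -3.299315 − 6 = -9.299315
x = r cos θ + √(L² − h²) = -18.711347 + √(10816.0 − 86.4773) = -18.711347 + 103.583410 = 84.872062

84.8721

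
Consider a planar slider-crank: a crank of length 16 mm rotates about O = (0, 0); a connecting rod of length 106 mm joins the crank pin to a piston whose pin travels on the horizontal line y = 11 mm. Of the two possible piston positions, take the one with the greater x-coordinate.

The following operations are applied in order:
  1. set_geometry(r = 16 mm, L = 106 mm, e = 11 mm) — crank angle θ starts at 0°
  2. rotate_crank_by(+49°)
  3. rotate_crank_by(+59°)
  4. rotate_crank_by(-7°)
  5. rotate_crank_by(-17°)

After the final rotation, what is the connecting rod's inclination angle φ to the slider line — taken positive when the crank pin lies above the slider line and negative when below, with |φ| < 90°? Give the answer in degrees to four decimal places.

2.6562

set_geometry: r = 16 mm, L = 106 mm, e = 11 mm; θ ← 0°
rotate_crank_by(+49°): θ ← 0° +49° = 49°
rotate_crank_by(+59°): θ ← 49° +59° = 108°
rotate_crank_by(-7°): θ ← 108° -7° = 101°
rotate_crank_by(-17°): θ ← 101° -17° = 84°
crank pin P = (r cos θ, r sin θ) = (1.672455, 15.912350)
h = r sin θ − e = 15.912350 − 11 = 4.912350
sin φ = h / L = 4.912350 / 106 = 0.04634293
φ = arcsin(0.04634293) = 2.656206°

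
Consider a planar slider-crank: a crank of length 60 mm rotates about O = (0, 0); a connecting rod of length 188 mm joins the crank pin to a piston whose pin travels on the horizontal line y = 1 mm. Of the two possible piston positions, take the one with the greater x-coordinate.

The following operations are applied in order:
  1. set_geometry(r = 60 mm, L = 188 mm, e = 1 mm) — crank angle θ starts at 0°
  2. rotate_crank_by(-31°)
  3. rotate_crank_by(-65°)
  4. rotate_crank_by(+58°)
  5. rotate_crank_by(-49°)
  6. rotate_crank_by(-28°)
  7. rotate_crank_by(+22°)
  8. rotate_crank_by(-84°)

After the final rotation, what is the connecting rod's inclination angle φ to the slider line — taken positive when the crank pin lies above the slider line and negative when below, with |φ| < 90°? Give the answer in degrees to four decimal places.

-1.2619

set_geometry: r = 60 mm, L = 188 mm, e = 1 mm; θ ← 0°
rotate_crank_by(-31°): θ ← 0° -31° = -31°
rotate_crank_by(-65°): θ ← -31° -65° = -96°
rotate_crank_by(+58°): θ ← -96° +58° = -38°
rotate_crank_by(-49°): θ ← -38° -49° = -87°
rotate_crank_by(-28°): θ ← -87° -28° = -115°
rotate_crank_by(+22°): θ ← -115° +22° = -93°
rotate_crank_by(-84°): θ ← -93° -84° = -177°
crank pin P = (r cos θ, r sin θ) = (-59.917772, -3.140157)
h = r sin θ − e = -3.140157 − 1 = -4.140157
sin φ = h / L = -4.140157 / 188 = -0.02202211
φ = arcsin(-0.02202211) = -1.261876°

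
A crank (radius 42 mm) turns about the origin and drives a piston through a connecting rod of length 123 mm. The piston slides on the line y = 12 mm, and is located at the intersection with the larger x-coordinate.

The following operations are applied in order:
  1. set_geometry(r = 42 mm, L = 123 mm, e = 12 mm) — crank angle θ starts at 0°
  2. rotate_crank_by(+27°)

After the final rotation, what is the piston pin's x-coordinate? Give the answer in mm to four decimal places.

set_geometry: r = 42 mm, L = 123 mm, e = 12 mm; θ ← 0°
rotate_crank_by(+27°): θ ← 0° +27° = 27°
crank pin P = (r cos θ, r sin θ) = (37.422274, 19.067601)
h = r sin θ − e = 19.067601 − 12 = 7.067601
x = r cos θ + √(L² − h²) = 37.422274 + √(15129.0 − 49.9510) = 37.422274 + 122.796779 = 160.219053

160.2191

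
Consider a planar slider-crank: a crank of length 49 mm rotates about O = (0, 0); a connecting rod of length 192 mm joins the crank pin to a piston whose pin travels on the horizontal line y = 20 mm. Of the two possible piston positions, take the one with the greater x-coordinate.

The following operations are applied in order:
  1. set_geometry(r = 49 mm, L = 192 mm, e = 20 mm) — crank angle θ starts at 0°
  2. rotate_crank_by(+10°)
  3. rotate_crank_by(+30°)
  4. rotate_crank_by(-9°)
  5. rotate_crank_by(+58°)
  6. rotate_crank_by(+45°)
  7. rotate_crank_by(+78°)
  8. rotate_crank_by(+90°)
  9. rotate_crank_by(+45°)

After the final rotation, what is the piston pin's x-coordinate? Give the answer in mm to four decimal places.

237.2213

set_geometry: r = 49 mm, L = 192 mm, e = 20 mm; θ ← 0°
rotate_crank_by(+10°): θ ← 0° +10° = 10°
rotate_crank_by(+30°): θ ← 10° +30° = 40°
rotate_crank_by(-9°): θ ← 40° -9° = 31°
rotate_crank_by(+58°): θ ← 31° +58° = 89°
rotate_crank_by(+45°): θ ← 89° +45° = 134°
rotate_crank_by(+78°): θ ← 134° +78° = 212°
rotate_crank_by(+90°): θ ← 212° +90° = 302°
rotate_crank_by(+45°): θ ← 302° +45° = 347°
crank pin P = (r cos θ, r sin θ) = (47.744133, -11.022602)
h = r sin θ − e = -11.022602 − 20 = -31.022602
x = r cos θ + √(L² − h²) = 47.744133 + √(36864.0 − 962.4018) = 47.744133 + 189.477171 = 237.221304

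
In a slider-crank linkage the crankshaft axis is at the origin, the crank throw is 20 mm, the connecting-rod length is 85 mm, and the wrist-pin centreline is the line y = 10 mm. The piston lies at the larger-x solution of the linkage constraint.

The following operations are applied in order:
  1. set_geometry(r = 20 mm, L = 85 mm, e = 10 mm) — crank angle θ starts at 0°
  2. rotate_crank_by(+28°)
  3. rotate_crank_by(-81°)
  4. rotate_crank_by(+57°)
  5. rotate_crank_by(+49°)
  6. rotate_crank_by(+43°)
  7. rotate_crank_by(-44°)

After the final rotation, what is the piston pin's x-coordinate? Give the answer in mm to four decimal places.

set_geometry: r = 20 mm, L = 85 mm, e = 10 mm; θ ← 0°
rotate_crank_by(+28°): θ ← 0° +28° = 28°
rotate_crank_by(-81°): θ ← 28° -81° = -53°
rotate_crank_by(+57°): θ ← -53° +57° = 4°
rotate_crank_by(+49°): θ ← 4° +49° = 53°
rotate_crank_by(+43°): θ ← 53° +43° = 96°
rotate_crank_by(-44°): θ ← 96° -44° = 52°
crank pin P = (r cos θ, r sin θ) = (12.313230, 15.760215)
h = r sin θ − e = 15.760215 − 10 = 5.760215
x = r cos θ + √(L² − h²) = 12.313230 + √(7225.0 − 33.1801) = 12.313230 + 84.804598 = 97.117828

97.1178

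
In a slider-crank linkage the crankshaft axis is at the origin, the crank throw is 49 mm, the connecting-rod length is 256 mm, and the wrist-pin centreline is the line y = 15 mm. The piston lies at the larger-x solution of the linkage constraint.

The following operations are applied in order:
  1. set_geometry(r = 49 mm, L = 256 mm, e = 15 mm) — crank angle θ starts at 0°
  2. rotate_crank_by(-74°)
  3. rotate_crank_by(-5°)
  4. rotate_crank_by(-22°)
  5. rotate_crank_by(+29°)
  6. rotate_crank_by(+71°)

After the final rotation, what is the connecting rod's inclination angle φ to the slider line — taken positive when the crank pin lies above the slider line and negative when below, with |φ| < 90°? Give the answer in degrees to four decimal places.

set_geometry: r = 49 mm, L = 256 mm, e = 15 mm; θ ← 0°
rotate_crank_by(-74°): θ ← 0° -74° = -74°
rotate_crank_by(-5°): θ ← -74° -5° = -79°
rotate_crank_by(-22°): θ ← -79° -22° = -101°
rotate_crank_by(+29°): θ ← -101° +29° = -72°
rotate_crank_by(+71°): θ ← -72° +71° = -1°
crank pin P = (r cos θ, r sin θ) = (48.992537, -0.855168)
h = r sin θ − e = -0.855168 − 15 = -15.855168
sin φ = h / L = -15.855168 / 256 = -0.06193425
φ = arcsin(-0.06193425) = -3.550844°

-3.5508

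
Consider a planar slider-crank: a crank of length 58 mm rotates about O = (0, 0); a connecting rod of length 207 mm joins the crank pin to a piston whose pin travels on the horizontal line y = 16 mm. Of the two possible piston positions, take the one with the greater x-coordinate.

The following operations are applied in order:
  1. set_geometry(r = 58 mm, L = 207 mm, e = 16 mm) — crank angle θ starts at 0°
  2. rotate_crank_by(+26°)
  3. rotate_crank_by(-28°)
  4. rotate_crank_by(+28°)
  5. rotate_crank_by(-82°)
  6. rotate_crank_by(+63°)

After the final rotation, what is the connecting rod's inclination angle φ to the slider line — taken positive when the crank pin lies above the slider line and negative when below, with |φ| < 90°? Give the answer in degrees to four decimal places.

set_geometry: r = 58 mm, L = 207 mm, e = 16 mm; θ ← 0°
rotate_crank_by(+26°): θ ← 0° +26° = 26°
rotate_crank_by(-28°): θ ← 26° -28° = -2°
rotate_crank_by(+28°): θ ← -2° +28° = 26°
rotate_crank_by(-82°): θ ← 26° -82° = -56°
rotate_crank_by(+63°): θ ← -56° +63° = 7°
crank pin P = (r cos θ, r sin θ) = (57.567677, 7.068422)
h = r sin θ − e = 7.068422 − 16 = -8.931578
sin φ = h / L = -8.931578 / 207 = -0.04314772
φ = arcsin(-0.04314772) = -2.472950°

-2.4729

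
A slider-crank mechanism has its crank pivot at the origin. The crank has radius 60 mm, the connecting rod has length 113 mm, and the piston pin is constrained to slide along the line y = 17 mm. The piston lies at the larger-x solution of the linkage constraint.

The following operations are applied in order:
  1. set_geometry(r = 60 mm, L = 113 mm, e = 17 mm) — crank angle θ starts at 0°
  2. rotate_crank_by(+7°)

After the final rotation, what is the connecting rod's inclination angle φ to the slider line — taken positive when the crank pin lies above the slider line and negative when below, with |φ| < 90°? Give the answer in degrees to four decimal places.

-4.9182

set_geometry: r = 60 mm, L = 113 mm, e = 17 mm; θ ← 0°
rotate_crank_by(+7°): θ ← 0° +7° = 7°
crank pin P = (r cos θ, r sin θ) = (59.552769, 7.312161)
h = r sin θ − e = 7.312161 − 17 = -9.687839
sin φ = h / L = -9.687839 / 113 = -0.08573309
φ = arcsin(-0.08573309) = -4.918182°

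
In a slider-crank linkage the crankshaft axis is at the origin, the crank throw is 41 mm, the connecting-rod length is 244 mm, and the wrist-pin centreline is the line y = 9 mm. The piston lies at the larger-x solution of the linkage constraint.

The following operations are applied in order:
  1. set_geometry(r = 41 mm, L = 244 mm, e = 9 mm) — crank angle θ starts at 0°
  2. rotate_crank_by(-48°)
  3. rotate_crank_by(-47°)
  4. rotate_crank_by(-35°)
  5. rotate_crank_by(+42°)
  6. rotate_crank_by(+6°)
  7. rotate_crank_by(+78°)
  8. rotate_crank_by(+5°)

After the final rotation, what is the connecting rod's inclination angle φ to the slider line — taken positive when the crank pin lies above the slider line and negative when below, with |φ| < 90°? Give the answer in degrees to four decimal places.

-1.9457

set_geometry: r = 41 mm, L = 244 mm, e = 9 mm; θ ← 0°
rotate_crank_by(-48°): θ ← 0° -48° = -48°
rotate_crank_by(-47°): θ ← -48° -47° = -95°
rotate_crank_by(-35°): θ ← -95° -35° = -130°
rotate_crank_by(+42°): θ ← -130° +42° = -88°
rotate_crank_by(+6°): θ ← -88° +6° = -82°
rotate_crank_by(+78°): θ ← -82° +78° = -4°
rotate_crank_by(+5°): θ ← -4° +5° = 1°
crank pin P = (r cos θ, r sin θ) = (40.993756, 0.715549)
h = r sin θ − e = 0.715549 − 9 = -8.284451
sin φ = h / L = -8.284451 / 244 = -0.03395267
φ = arcsin(-0.03395267) = -1.945719°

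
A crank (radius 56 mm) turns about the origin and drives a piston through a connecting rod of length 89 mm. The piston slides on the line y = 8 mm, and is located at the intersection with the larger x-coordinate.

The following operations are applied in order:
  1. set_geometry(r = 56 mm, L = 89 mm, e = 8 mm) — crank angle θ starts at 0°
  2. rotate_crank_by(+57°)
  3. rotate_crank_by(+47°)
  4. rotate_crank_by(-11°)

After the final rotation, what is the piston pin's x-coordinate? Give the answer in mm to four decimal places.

set_geometry: r = 56 mm, L = 89 mm, e = 8 mm; θ ← 0°
rotate_crank_by(+57°): θ ← 0° +57° = 57°
rotate_crank_by(+47°): θ ← 57° +47° = 104°
rotate_crank_by(-11°): θ ← 104° -11° = 93°
crank pin P = (r cos θ, r sin θ) = (-2.930814, 55.923254)
h = r sin θ − e = 55.923254 − 8 = 47.923254
x = r cos θ + √(L² − h²) = -2.930814 + √(7921.0 − 2296.6383) = -2.930814 + 74.995745 = 72.064931

72.0649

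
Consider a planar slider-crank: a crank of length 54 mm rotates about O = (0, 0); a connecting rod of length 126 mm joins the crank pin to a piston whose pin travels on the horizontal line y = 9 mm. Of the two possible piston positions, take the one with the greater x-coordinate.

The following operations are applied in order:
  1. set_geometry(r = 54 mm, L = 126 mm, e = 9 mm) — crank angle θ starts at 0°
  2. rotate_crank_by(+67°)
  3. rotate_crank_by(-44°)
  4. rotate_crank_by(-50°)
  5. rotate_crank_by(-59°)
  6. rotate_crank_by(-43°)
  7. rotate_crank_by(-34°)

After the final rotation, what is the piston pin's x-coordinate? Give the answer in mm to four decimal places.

set_geometry: r = 54 mm, L = 126 mm, e = 9 mm; θ ← 0°
rotate_crank_by(+67°): θ ← 0° +67° = 67°
rotate_crank_by(-44°): θ ← 67° -44° = 23°
rotate_crank_by(-50°): θ ← 23° -50° = -27°
rotate_crank_by(-59°): θ ← -27° -59° = -86°
rotate_crank_by(-43°): θ ← -86° -43° = -129°
rotate_crank_by(-34°): θ ← -129° -34° = -163°
crank pin P = (r cos θ, r sin θ) = (-51.640457, -15.788072)
h = r sin θ − e = -15.788072 − 9 = -24.788072
x = r cos θ + √(L² − h²) = -51.640457 + √(15876.0 − 614.4485) = -51.640457 + 123.537652 = 71.897195

71.8972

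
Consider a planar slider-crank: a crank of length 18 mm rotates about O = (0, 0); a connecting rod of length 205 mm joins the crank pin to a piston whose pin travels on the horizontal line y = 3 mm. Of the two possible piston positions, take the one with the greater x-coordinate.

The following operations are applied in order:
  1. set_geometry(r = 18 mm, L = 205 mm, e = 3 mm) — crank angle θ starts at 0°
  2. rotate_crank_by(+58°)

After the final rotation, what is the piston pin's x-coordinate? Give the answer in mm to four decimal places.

set_geometry: r = 18 mm, L = 205 mm, e = 3 mm; θ ← 0°
rotate_crank_by(+58°): θ ← 0° +58° = 58°
crank pin P = (r cos θ, r sin θ) = (9.538547, 15.264866)
h = r sin θ − e = 15.264866 − 3 = 12.264866
x = r cos θ + √(L² − h²) = 9.538547 + √(42025.0 − 150.4269) = 9.538547 + 204.632776 = 214.171323

214.1713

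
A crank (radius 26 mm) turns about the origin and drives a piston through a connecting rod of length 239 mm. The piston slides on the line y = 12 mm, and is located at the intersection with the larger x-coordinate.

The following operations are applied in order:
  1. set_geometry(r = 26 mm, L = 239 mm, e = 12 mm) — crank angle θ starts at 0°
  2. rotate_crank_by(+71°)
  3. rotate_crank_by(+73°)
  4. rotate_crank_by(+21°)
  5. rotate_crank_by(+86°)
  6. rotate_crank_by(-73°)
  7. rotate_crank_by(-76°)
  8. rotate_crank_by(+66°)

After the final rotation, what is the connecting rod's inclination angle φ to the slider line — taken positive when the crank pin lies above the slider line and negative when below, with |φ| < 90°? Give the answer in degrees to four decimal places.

set_geometry: r = 26 mm, L = 239 mm, e = 12 mm; θ ← 0°
rotate_crank_by(+71°): θ ← 0° +71° = 71°
rotate_crank_by(+73°): θ ← 71° +73° = 144°
rotate_crank_by(+21°): θ ← 144° +21° = 165°
rotate_crank_by(+86°): θ ← 165° +86° = 251°
rotate_crank_by(-73°): θ ← 251° -73° = 178°
rotate_crank_by(-76°): θ ← 178° -76° = 102°
rotate_crank_by(+66°): θ ← 102° +66° = 168°
crank pin P = (r cos θ, r sin θ) = (-25.431838, 5.405704)
h = r sin θ − e = 5.405704 − 12 = -6.594296
sin φ = h / L = -6.594296 / 239 = -0.02759120
φ = arcsin(-0.02759120) = -1.581060°

-1.5811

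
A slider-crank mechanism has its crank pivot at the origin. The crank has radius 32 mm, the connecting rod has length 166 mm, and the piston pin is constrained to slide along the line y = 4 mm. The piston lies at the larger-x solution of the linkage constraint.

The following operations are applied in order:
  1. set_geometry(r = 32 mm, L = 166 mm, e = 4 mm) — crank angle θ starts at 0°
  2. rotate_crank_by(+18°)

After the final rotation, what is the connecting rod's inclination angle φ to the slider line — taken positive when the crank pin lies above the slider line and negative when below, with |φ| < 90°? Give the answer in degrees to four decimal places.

set_geometry: r = 32 mm, L = 166 mm, e = 4 mm; θ ← 0°
rotate_crank_by(+18°): θ ← 0° +18° = 18°
crank pin P = (r cos θ, r sin θ) = (30.433809, 9.888544)
h = r sin θ − e = 9.888544 − 4 = 5.888544
sin φ = h / L = 5.888544 / 166 = 0.03547316
φ = arcsin(0.03547316) = 2.032889°

2.0329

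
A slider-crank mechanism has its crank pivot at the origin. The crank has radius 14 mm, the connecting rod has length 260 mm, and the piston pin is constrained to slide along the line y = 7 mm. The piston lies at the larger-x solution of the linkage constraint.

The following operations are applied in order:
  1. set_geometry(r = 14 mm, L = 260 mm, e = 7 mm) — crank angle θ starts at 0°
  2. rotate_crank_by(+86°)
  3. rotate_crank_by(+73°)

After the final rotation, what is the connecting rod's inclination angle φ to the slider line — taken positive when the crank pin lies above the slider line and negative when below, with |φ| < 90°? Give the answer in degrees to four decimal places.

-0.4370

set_geometry: r = 14 mm, L = 260 mm, e = 7 mm; θ ← 0°
rotate_crank_by(+86°): θ ← 0° +86° = 86°
rotate_crank_by(+73°): θ ← 86° +73° = 159°
crank pin P = (r cos θ, r sin θ) = (-13.070126, 5.017151)
h = r sin θ − e = 5.017151 − 7 = -1.982849
sin φ = h / L = -1.982849 / 260 = -0.00762634
φ = arcsin(-0.00762634) = -0.436961°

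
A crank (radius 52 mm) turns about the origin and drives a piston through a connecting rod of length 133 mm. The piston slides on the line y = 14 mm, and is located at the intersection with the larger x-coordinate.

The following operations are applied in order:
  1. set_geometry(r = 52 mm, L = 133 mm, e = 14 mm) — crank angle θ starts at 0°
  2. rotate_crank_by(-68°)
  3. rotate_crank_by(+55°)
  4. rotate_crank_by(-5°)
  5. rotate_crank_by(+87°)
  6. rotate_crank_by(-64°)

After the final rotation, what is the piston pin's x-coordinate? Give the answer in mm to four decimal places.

184.4647

set_geometry: r = 52 mm, L = 133 mm, e = 14 mm; θ ← 0°
rotate_crank_by(-68°): θ ← 0° -68° = -68°
rotate_crank_by(+55°): θ ← -68° +55° = -13°
rotate_crank_by(-5°): θ ← -13° -5° = -18°
rotate_crank_by(+87°): θ ← -18° +87° = 69°
rotate_crank_by(-64°): θ ← 69° -64° = 5°
crank pin P = (r cos θ, r sin θ) = (51.802124, 4.532099)
h = r sin θ − e = 4.532099 − 14 = -9.467901
x = r cos θ + √(L² − h²) = 51.802124 + √(17689.0 − 89.6412) = 51.802124 + 132.662575 = 184.464699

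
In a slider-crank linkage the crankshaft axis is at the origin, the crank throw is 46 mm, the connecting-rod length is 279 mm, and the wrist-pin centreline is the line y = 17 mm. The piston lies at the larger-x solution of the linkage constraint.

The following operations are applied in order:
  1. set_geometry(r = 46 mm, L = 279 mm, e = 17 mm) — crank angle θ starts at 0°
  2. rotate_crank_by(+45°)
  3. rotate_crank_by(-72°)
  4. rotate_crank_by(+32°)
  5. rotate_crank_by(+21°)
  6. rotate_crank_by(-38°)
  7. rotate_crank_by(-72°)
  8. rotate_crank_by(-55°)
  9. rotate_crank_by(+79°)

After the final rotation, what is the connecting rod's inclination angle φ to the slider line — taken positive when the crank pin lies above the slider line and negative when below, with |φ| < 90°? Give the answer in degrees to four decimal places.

set_geometry: r = 46 mm, L = 279 mm, e = 17 mm; θ ← 0°
rotate_crank_by(+45°): θ ← 0° +45° = 45°
rotate_crank_by(-72°): θ ← 45° -72° = -27°
rotate_crank_by(+32°): θ ← -27° +32° = 5°
rotate_crank_by(+21°): θ ← 5° +21° = 26°
rotate_crank_by(-38°): θ ← 26° -38° = -12°
rotate_crank_by(-72°): θ ← -12° -72° = -84°
rotate_crank_by(-55°): θ ← -84° -55° = -139°
rotate_crank_by(+79°): θ ← -139° +79° = -60°
crank pin P = (r cos θ, r sin θ) = (23.000000, -39.837169)
h = r sin θ − e = -39.837169 − 17 = -56.837169
sin φ = h / L = -56.837169 / 279 = -0.20371745
φ = arcsin(-0.20371745) = -11.754430°

-11.7544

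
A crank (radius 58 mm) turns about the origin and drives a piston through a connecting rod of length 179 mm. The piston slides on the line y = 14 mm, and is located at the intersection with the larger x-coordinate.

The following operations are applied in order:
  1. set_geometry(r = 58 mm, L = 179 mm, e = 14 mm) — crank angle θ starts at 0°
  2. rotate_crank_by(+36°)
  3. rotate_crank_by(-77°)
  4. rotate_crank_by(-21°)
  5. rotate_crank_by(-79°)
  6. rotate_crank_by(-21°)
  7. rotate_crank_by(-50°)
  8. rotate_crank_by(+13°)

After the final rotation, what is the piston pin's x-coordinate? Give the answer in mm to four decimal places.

set_geometry: r = 58 mm, L = 179 mm, e = 14 mm; θ ← 0°
rotate_crank_by(+36°): θ ← 0° +36° = 36°
rotate_crank_by(-77°): θ ← 36° -77° = -41°
rotate_crank_by(-21°): θ ← -41° -21° = -62°
rotate_crank_by(-79°): θ ← -62° -79° = -141°
rotate_crank_by(-21°): θ ← -141° -21° = -162°
rotate_crank_by(-50°): θ ← -162° -50° = -212°
rotate_crank_by(+13°): θ ← -212° +13° = -199°
crank pin P = (r cos θ, r sin θ) = (-54.840077, 18.882953)
h = r sin θ − e = 18.882953 − 14 = 4.882953
x = r cos θ + √(L² − h²) = -54.840077 + √(32041.0 − 23.8432) = -54.840077 + 178.933386 = 124.093309

124.0933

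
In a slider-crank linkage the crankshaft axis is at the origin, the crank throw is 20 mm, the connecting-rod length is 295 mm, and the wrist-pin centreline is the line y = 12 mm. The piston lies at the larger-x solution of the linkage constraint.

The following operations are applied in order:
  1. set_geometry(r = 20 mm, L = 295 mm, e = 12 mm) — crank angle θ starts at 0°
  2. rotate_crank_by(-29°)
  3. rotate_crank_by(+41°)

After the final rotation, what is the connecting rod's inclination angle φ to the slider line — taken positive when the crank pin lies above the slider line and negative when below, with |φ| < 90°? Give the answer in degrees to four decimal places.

set_geometry: r = 20 mm, L = 295 mm, e = 12 mm; θ ← 0°
rotate_crank_by(-29°): θ ← 0° -29° = -29°
rotate_crank_by(+41°): θ ← -29° +41° = 12°
crank pin P = (r cos θ, r sin θ) = (19.562952, 4.158234)
h = r sin θ − e = 4.158234 − 12 = -7.841766
sin φ = h / L = -7.841766 / 295 = -0.02658226
φ = arcsin(-0.02658226) = -1.523231°

-1.5232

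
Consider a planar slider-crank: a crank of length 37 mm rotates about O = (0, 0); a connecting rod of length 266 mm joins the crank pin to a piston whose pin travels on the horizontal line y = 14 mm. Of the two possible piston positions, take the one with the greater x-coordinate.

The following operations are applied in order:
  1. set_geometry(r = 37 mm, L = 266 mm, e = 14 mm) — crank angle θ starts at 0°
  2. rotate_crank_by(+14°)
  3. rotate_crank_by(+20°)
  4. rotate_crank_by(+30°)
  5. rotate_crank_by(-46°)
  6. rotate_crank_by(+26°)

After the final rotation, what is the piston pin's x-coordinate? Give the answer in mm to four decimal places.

set_geometry: r = 37 mm, L = 266 mm, e = 14 mm; θ ← 0°
rotate_crank_by(+14°): θ ← 0° +14° = 14°
rotate_crank_by(+20°): θ ← 14° +20° = 34°
rotate_crank_by(+30°): θ ← 34° +30° = 64°
rotate_crank_by(-46°): θ ← 64° -46° = 18°
rotate_crank_by(+26°): θ ← 18° +26° = 44°
crank pin P = (r cos θ, r sin θ) = (26.615573, 25.702360)
h = r sin θ − e = 25.702360 − 14 = 11.702360
x = r cos θ + √(L² − h²) = 26.615573 + √(70756.0 − 136.9452) = 26.615573 + 265.742459 = 292.358032

292.3580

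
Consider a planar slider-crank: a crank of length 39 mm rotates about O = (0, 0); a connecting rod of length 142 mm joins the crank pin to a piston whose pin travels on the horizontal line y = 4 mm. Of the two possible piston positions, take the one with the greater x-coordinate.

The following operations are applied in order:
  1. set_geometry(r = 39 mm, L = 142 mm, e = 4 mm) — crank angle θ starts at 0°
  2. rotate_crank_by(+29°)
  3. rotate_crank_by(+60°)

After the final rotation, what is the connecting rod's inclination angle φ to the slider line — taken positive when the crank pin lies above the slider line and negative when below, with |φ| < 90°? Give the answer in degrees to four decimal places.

14.2668

set_geometry: r = 39 mm, L = 142 mm, e = 4 mm; θ ← 0°
rotate_crank_by(+29°): θ ← 0° +29° = 29°
rotate_crank_by(+60°): θ ← 29° +60° = 89°
crank pin P = (r cos θ, r sin θ) = (0.680644, 38.994060)
h = r sin θ − e = 38.994060 − 4 = 34.994060
sin φ = h / L = 34.994060 / 142 = 0.24643704
φ = arcsin(0.24643704) = 14.266774°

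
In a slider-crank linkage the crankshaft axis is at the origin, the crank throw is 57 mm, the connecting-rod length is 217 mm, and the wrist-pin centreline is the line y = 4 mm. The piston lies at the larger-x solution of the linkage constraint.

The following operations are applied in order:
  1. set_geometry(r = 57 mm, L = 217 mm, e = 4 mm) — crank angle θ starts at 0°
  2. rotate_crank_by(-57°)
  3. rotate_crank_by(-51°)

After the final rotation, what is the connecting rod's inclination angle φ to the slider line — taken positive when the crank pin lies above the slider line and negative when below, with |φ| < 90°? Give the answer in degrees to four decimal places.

set_geometry: r = 57 mm, L = 217 mm, e = 4 mm; θ ← 0°
rotate_crank_by(-57°): θ ← 0° -57° = -57°
rotate_crank_by(-51°): θ ← -57° -51° = -108°
crank pin P = (r cos θ, r sin θ) = (-17.613969, -54.210221)
h = r sin θ − e = -54.210221 − 4 = -58.210221
sin φ = h / L = -58.210221 / 217 = -0.26824987
φ = arcsin(-0.26824987) = -15.560150°

-15.5602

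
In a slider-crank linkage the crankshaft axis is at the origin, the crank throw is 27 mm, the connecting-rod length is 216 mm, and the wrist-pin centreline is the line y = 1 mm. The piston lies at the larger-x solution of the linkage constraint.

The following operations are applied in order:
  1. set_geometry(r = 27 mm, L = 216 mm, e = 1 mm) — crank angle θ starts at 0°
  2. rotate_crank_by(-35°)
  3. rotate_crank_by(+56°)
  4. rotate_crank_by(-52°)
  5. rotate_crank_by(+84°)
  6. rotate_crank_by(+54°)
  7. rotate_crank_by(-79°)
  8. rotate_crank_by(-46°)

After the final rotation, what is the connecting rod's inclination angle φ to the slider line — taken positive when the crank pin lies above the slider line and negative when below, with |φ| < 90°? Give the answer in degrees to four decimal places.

set_geometry: r = 27 mm, L = 216 mm, e = 1 mm; θ ← 0°
rotate_crank_by(-35°): θ ← 0° -35° = -35°
rotate_crank_by(+56°): θ ← -35° +56° = 21°
rotate_crank_by(-52°): θ ← 21° -52° = -31°
rotate_crank_by(+84°): θ ← -31° +84° = 53°
rotate_crank_by(+54°): θ ← 53° +54° = 107°
rotate_crank_by(-79°): θ ← 107° -79° = 28°
rotate_crank_by(-46°): θ ← 28° -46° = -18°
crank pin P = (r cos θ, r sin θ) = (25.678526, -8.343459)
h = r sin θ − e = -8.343459 − 1 = -9.343459
sin φ = h / L = -9.343459 / 216 = -0.04325675
φ = arcsin(-0.04325675) = -2.479203°

-2.4792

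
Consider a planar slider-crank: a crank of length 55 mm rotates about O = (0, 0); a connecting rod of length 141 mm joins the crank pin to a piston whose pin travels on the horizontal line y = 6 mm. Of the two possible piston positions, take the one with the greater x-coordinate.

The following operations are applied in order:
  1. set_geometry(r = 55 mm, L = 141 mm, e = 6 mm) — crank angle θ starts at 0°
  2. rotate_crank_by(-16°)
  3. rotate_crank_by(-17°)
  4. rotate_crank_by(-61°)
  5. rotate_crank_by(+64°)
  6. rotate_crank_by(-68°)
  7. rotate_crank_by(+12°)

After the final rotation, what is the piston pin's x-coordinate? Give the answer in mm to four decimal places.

131.0228

set_geometry: r = 55 mm, L = 141 mm, e = 6 mm; θ ← 0°
rotate_crank_by(-16°): θ ← 0° -16° = -16°
rotate_crank_by(-17°): θ ← -16° -17° = -33°
rotate_crank_by(-61°): θ ← -33° -61° = -94°
rotate_crank_by(+64°): θ ← -94° +64° = -30°
rotate_crank_by(-68°): θ ← -30° -68° = -98°
rotate_crank_by(+12°): θ ← -98° +12° = -86°
crank pin P = (r cos θ, r sin θ) = (3.836606, -54.866023)
h = r sin θ − e = -54.866023 − 6 = -60.866023
x = r cos θ + √(L² − h²) = 3.836606 + √(19881.0 − 3704.6727) = 3.836606 + 127.186191 = 131.022797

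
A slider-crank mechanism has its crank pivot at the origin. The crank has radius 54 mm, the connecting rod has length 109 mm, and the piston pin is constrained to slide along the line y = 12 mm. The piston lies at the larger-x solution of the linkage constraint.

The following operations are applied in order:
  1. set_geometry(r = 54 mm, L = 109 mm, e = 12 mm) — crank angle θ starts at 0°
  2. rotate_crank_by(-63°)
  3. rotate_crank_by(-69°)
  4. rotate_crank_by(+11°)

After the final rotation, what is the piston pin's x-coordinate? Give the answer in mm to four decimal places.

64.2945

set_geometry: r = 54 mm, L = 109 mm, e = 12 mm; θ ← 0°
rotate_crank_by(-63°): θ ← 0° -63° = -63°
rotate_crank_by(-69°): θ ← -63° -69° = -132°
rotate_crank_by(+11°): θ ← -132° +11° = -121°
crank pin P = (r cos θ, r sin θ) = (-27.812056, -46.287034)
h = r sin θ − e = -46.287034 − 12 = -58.287034
x = r cos θ + √(L² − h²) = -27.812056 + √(11881.0 − 3397.3784) = -27.812056 + 92.106578 = 64.294522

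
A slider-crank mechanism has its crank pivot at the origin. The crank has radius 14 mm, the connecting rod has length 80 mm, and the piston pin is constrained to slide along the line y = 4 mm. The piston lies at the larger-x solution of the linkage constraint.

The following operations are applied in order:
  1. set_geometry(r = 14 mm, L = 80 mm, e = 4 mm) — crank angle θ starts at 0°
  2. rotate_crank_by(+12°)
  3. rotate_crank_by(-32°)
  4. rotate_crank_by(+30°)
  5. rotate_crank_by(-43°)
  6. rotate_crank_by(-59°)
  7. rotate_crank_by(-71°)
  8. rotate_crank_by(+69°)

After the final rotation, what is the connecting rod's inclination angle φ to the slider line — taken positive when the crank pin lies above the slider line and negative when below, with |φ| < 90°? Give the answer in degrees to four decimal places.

-12.9778

set_geometry: r = 14 mm, L = 80 mm, e = 4 mm; θ ← 0°
rotate_crank_by(+12°): θ ← 0° +12° = 12°
rotate_crank_by(-32°): θ ← 12° -32° = -20°
rotate_crank_by(+30°): θ ← -20° +30° = 10°
rotate_crank_by(-43°): θ ← 10° -43° = -33°
rotate_crank_by(-59°): θ ← -33° -59° = -92°
rotate_crank_by(-71°): θ ← -92° -71° = -163°
rotate_crank_by(+69°): θ ← -163° +69° = -94°
crank pin P = (r cos θ, r sin θ) = (-0.976591, -13.965897)
h = r sin θ − e = -13.965897 − 4 = -17.965897
sin φ = h / L = -17.965897 / 80 = -0.22457371
φ = arcsin(-0.22457371) = -12.977812°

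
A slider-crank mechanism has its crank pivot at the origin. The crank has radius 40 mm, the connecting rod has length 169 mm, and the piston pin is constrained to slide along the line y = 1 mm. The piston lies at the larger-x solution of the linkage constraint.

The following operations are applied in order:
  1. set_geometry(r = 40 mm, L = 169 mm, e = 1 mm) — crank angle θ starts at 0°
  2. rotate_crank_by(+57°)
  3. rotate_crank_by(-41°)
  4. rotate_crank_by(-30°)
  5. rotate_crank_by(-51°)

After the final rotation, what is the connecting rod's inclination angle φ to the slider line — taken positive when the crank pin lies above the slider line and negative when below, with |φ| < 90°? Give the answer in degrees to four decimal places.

-12.7342

set_geometry: r = 40 mm, L = 169 mm, e = 1 mm; θ ← 0°
rotate_crank_by(+57°): θ ← 0° +57° = 57°
rotate_crank_by(-41°): θ ← 57° -41° = 16°
rotate_crank_by(-30°): θ ← 16° -30° = -14°
rotate_crank_by(-51°): θ ← -14° -51° = -65°
crank pin P = (r cos θ, r sin θ) = (16.904730, -36.252311)
h = r sin θ − e = -36.252311 − 1 = -37.252311
sin φ = h / L = -37.252311 / 169 = -0.22042788
φ = arcsin(-0.22042788) = -12.734166°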